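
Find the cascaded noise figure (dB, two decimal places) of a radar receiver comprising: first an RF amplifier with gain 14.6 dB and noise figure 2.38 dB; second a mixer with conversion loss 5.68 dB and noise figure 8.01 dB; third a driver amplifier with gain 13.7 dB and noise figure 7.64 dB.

Convert to linear (a loss of L dB is a gain of −L dB): F_i = 10^(NF_i/10), G_i = 10^(G_i,dB/10)
  Stage 1: F_1 = 10^(2.38/10) = 1.730, G_1 = 10^(14.6/10) = 28.84
  Stage 2: F_2 = 10^(8.01/10) = 6.324, G_2 = 10^(−5.68/10) = 0.2704
  Stage 3: F_3 = 10^(7.64/10) = 5.808, G_3 = 10^(13.7/10) = 23.44
Friis cascade:
  F = 1.730 + (6.324 − 1)/28.84 + (5.808 − 1)/7.798 = 2.531
NF = 10 log₁₀(2.531) = 4.03 dB

4.03 dB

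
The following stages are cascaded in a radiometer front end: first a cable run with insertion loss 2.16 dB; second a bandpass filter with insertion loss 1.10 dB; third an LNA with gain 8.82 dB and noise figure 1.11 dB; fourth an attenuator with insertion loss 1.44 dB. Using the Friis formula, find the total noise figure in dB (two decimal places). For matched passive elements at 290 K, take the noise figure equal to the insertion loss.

Convert to linear (a loss of L dB is a gain of −L dB): F_i = 10^(NF_i/10), G_i = 10^(G_i,dB/10)
  Stage 1: F_1 = 10^(2.16/10) = 1.644, G_1 = 10^(−2.16/10) = 0.6081
  Stage 2: F_2 = 10^(1.10/10) = 1.288, G_2 = 10^(−1.10/10) = 0.7762
  Stage 3: F_3 = 10^(1.11/10) = 1.291, G_3 = 10^(8.82/10) = 7.621
  Stage 4: F_4 = 10^(1.44/10) = 1.393, G_4 = 10^(−1.44/10) = 0.7178
Friis cascade:
  F = 1.644 + (1.288 − 1)/0.6081 + (1.291 − 1)/0.4721 + (1.393 − 1)/3.597 = 2.845
NF = 10 log₁₀(2.845) = 4.54 dB

4.54 dB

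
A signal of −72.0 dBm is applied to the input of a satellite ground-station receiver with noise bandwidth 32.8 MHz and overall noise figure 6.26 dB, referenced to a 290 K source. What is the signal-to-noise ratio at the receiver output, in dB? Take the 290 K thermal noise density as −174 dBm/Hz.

20.6 dB

Noise floor: N = −174 + 10 log₁₀(B) + NF
10 log₁₀(3.28×10⁷) = 75.16 dB
N = −174 + 75.16 + 6.26 = −92.58 dBm
SNR = P_sig − N = −72.0 − (−92.58) = 20.58 dB → 20.6 dB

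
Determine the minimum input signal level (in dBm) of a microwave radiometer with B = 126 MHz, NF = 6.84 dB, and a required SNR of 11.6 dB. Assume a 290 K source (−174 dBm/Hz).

−74.6 dBm

Sensitivity = −174 + 10 log₁₀(B) + NF + SNR_min
= −174 + 81 + 6.84 + 11.6
= −74.56 dBm → −74.6 dBm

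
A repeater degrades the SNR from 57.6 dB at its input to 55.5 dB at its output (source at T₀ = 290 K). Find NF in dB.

2.1 dB

NF (dB) = SNR_in(dB) − SNR_out(dB) when the source is at T₀
NF = 57.6 − 55.5 = 2.1 dB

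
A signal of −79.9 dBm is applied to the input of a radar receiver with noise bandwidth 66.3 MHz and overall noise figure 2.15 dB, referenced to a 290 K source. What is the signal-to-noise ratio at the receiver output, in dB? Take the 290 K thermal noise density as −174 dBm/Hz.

Noise floor: N = −174 + 10 log₁₀(B) + NF
10 log₁₀(6.63×10⁷) = 78.22 dB
N = −174 + 78.22 + 2.15 = −93.63 dBm
SNR = P_sig − N = −79.9 − (−93.63) = 13.73 dB → 13.7 dB

13.7 dB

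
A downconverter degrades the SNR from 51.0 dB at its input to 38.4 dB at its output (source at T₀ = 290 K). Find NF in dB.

12.6 dB

NF (dB) = SNR_in(dB) − SNR_out(dB) when the source is at T₀
NF = 51.0 − 38.4 = 12.6 dB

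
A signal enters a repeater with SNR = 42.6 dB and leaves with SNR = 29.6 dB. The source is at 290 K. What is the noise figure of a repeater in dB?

13.0 dB

NF (dB) = SNR_in(dB) − SNR_out(dB) when the source is at T₀
NF = 42.6 − 29.6 = 13.0 dB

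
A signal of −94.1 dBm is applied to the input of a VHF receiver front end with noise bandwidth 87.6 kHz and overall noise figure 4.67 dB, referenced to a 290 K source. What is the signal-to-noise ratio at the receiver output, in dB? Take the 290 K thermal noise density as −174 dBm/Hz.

25.8 dB

Noise floor: N = −174 + 10 log₁₀(B) + NF
10 log₁₀(8.76×10⁴) = 49.43 dB
N = −174 + 49.43 + 4.67 = −119.90 dBm
SNR = P_sig − N = −94.1 − (−119.90) = 25.80 dB → 25.8 dB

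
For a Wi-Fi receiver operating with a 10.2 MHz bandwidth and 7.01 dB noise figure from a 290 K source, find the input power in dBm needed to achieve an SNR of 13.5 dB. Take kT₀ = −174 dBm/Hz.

Sensitivity = −174 + 10 log₁₀(B) + NF + SNR_min
= −174 + 70.09 + 7.01 + 13.5
= −83.40 dBm → −83.4 dBm

−83.4 dBm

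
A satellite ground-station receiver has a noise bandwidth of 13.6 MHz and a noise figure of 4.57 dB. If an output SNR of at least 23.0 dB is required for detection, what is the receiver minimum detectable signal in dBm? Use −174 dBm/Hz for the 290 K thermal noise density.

−75.1 dBm

Sensitivity = −174 + 10 log₁₀(B) + NF + SNR_min
= −174 + 71.34 + 4.57 + 23.0
= −75.09 dBm → −75.1 dBm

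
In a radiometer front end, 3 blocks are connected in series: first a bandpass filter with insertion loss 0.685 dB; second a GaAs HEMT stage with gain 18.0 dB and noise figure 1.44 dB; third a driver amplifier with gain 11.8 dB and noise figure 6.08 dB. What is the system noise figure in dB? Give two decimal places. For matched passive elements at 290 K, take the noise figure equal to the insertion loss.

Convert to linear (a loss of L dB is a gain of −L dB): F_i = 10^(NF_i/10), G_i = 10^(G_i,dB/10)
  Stage 1: F_1 = 10^(0.685/10) = 1.171, G_1 = 10^(−0.685/10) = 0.8541
  Stage 2: F_2 = 10^(1.44/10) = 1.393, G_2 = 10^(18.0/10) = 63.10
  Stage 3: F_3 = 10^(6.08/10) = 4.055, G_3 = 10^(11.8/10) = 15.14
Friis cascade:
  F = 1.171 + (1.393 − 1)/0.8541 + (4.055 − 1)/53.89 = 1.688
NF = 10 log₁₀(1.688) = 2.27 dB

2.27 dB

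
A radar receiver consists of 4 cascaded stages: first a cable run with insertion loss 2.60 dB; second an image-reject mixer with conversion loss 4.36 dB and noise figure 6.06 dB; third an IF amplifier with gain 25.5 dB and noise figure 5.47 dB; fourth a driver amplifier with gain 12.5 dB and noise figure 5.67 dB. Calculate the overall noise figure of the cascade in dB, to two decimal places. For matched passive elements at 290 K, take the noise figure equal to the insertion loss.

Convert to linear (a loss of L dB is a gain of −L dB): F_i = 10^(NF_i/10), G_i = 10^(G_i,dB/10)
  Stage 1: F_1 = 10^(2.60/10) = 1.820, G_1 = 10^(−2.60/10) = 0.5495
  Stage 2: F_2 = 10^(6.06/10) = 4.036, G_2 = 10^(−4.36/10) = 0.3664
  Stage 3: F_3 = 10^(5.47/10) = 3.524, G_3 = 10^(25.5/10) = 354.8
  Stage 4: F_4 = 10^(5.67/10) = 3.690, G_4 = 10^(12.5/10) = 17.78
Friis cascade:
  F = 1.820 + (4.036 − 1)/0.5495 + (3.524 − 1)/0.2014 + (3.690 − 1)/71.45 = 19.92
NF = 10 log₁₀(19.92) = 12.99 dB

12.99 dB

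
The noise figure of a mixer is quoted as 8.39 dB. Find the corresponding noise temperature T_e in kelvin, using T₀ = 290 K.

F = 10^(8.39/10) = 6.9024
T_e = (F − 1)·T₀ = (6.9024 − 1) × 290 = 1712 K

1712 K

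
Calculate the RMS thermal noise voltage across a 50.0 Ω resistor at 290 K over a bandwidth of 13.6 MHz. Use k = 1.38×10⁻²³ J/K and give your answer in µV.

3.30 µV

V_n = √(4kTRB)
4kTRB = 4 × 1.38×10⁻²³ × 290 × 5.00×10¹ × 1.36×10⁷ = 1.09×10⁻¹¹ V²
V_n = √(1.09×10⁻¹¹) = 3.30×10⁻⁶ V = 3.30 µV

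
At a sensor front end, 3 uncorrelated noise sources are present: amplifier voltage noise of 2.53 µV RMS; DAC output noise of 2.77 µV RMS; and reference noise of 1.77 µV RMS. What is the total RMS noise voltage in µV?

4.15 µV

Uncorrelated sources add in power (mean-square): V_tot = √(ΣV_i²)
V_tot = √[(2.53×10⁻⁶)² + (2.77×10⁻⁶)² + (1.77×10⁻⁶)²] = 4.15×10⁻⁶ V = 4.15 µV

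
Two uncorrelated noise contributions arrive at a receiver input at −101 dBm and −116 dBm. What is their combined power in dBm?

Convert to linear, add, convert back:
P₁ = 7.94×10⁻¹⁴ W, P₂ = 2.51×10⁻¹⁵ W
P_tot = 8.19×10⁻¹⁴ W → 10 log₁₀(P_tot / 10⁻³) = −100.9 dBm

−100.9 dBm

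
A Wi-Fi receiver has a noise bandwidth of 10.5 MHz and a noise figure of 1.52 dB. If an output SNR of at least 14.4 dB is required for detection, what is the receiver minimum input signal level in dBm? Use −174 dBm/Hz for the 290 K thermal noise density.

−87.9 dBm

Sensitivity = −174 + 10 log₁₀(B) + NF + SNR_min
= −174 + 70.21 + 1.52 + 14.4
= −87.87 dBm → −87.9 dBm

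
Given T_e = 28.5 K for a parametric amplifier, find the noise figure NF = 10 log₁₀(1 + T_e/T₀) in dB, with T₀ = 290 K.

F = 1 + T_e/T₀ = 1 + 28.5/290 = 1.09828
NF = 10 log₁₀(1.09828) = 0.407 dB

0.407 dB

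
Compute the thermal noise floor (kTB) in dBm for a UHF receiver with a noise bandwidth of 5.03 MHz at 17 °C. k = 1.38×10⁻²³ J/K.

−107.0 dBm

T = 17 °C + 273.15 = 290.15 K
P_n = kTB = 1.38×10⁻²³ × 290.15 × 5.03×10⁶ = 2.01×10⁻¹⁴ W
In dBm: 10 log₁₀(2.01×10⁻¹⁴ / 10⁻³) = −107.0 dBm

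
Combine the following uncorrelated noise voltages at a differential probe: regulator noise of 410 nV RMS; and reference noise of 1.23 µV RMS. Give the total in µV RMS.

1.30 µV

Uncorrelated sources add in power (mean-square): V_tot = √(ΣV_i²)
V_tot = √[(4.10×10⁻⁷)² + (1.23×10⁻⁶)²] = 1.30×10⁻⁶ V = 1.30 µV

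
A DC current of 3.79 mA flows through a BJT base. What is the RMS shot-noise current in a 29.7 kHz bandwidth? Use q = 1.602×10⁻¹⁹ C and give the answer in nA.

6.01 nA

I_n = √(2qI·B)
2qI·B = 2 × 1.602×10⁻¹⁹ × 3.79×10⁻³ × 2.97×10⁴ = 3.61×10⁻¹⁷ A²
I_n = √(3.61×10⁻¹⁷) = 6.01×10⁻⁹ A = 6.01 nA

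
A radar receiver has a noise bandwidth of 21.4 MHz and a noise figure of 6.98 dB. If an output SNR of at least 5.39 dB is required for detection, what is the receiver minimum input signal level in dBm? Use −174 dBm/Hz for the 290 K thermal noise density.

Sensitivity = −174 + 10 log₁₀(B) + NF + SNR_min
= −174 + 73.3 + 6.98 + 5.39
= −88.33 dBm → −88.3 dBm

−88.3 dBm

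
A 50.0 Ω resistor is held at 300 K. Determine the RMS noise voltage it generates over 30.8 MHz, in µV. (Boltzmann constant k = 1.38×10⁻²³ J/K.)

V_n = √(4kTRB)
4kTRB = 4 × 1.38×10⁻²³ × 300 × 5.00×10¹ × 3.08×10⁷ = 2.55×10⁻¹¹ V²
V_n = √(2.55×10⁻¹¹) = 5.05×10⁻⁶ V = 5.05 µV

5.05 µV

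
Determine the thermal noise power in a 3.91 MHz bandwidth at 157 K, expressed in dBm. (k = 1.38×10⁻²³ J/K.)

−110.7 dBm

P_n = kTB = 1.38×10⁻²³ × 157 × 3.91×10⁶ = 8.47×10⁻¹⁵ W
In dBm: 10 log₁₀(8.47×10⁻¹⁵ / 10⁻³) = −110.7 dBm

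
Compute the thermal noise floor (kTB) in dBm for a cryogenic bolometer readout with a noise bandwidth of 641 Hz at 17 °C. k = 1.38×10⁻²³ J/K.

T = 17 °C + 273.15 = 290.15 K
P_n = kTB = 1.38×10⁻²³ × 290.15 × 6.41×10² = 2.57×10⁻¹⁸ W
In dBm: 10 log₁₀(2.57×10⁻¹⁸ / 10⁻³) = −145.9 dBm

−145.9 dBm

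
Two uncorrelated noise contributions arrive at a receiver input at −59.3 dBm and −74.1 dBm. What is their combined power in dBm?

Convert to linear, add, convert back:
P₁ = 1.17×10⁻⁹ W, P₂ = 3.89×10⁻¹¹ W
P_tot = 1.21×10⁻⁹ W → 10 log₁₀(P_tot / 10⁻³) = −59.2 dBm

−59.2 dBm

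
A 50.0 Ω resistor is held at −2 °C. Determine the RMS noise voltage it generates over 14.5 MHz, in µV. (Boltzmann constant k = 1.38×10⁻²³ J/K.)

T = −2 °C + 273.15 = 271.15 K
V_n = √(4kTRB)
4kTRB = 4 × 1.38×10⁻²³ × 271.15 × 5.00×10¹ × 1.45×10⁷ = 1.09×10⁻¹¹ V²
V_n = √(1.09×10⁻¹¹) = 3.29×10⁻⁶ V = 3.29 µV

3.29 µV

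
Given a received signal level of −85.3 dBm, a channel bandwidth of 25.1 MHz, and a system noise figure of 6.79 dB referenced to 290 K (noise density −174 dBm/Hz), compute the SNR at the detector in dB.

Noise floor: N = −174 + 10 log₁₀(B) + NF
10 log₁₀(2.51×10⁷) = 74 dB
N = −174 + 74 + 6.79 = −93.21 dBm
SNR = P_sig − N = −85.3 − (−93.21) = 7.91 dB → 7.9 dB

7.9 dB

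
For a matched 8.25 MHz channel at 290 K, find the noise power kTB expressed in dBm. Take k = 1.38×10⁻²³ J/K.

−104.8 dBm

P_n = kTB = 1.38×10⁻²³ × 290 × 8.25×10⁶ = 3.30×10⁻¹⁴ W
In dBm: 10 log₁₀(3.30×10⁻¹⁴ / 10⁻³) = −104.8 dBm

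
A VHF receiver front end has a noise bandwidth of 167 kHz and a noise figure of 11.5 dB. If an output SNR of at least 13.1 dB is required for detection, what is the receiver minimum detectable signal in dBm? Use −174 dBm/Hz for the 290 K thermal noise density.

Sensitivity = −174 + 10 log₁₀(B) + NF + SNR_min
= −174 + 52.23 + 11.5 + 13.1
= −97.17 dBm → −97.2 dBm

−97.2 dBm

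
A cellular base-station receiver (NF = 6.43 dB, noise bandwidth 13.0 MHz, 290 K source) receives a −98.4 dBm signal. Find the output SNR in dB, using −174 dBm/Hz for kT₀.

Noise floor: N = −174 + 10 log₁₀(B) + NF
10 log₁₀(1.30×10⁷) = 71.14 dB
N = −174 + 71.14 + 6.43 = −96.43 dBm
SNR = P_sig − N = −98.4 − (−96.43) = −1.97 dB → −2.0 dB

−2.0 dB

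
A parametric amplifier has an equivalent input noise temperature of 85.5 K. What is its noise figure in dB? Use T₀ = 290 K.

F = 1 + T_e/T₀ = 1 + 85.5/290 = 1.29483
NF = 10 log₁₀(1.29483) = 1.12 dB

1.12 dB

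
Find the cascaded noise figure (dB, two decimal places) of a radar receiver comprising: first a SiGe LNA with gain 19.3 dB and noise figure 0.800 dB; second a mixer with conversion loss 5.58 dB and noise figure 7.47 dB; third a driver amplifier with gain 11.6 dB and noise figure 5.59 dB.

1.36 dB

Convert to linear (a loss of L dB is a gain of −L dB): F_i = 10^(NF_i/10), G_i = 10^(G_i,dB/10)
  Stage 1: F_1 = 10^(0.800/10) = 1.202, G_1 = 10^(19.3/10) = 85.11
  Stage 2: F_2 = 10^(7.47/10) = 5.585, G_2 = 10^(−5.58/10) = 0.2767
  Stage 3: F_3 = 10^(5.59/10) = 3.622, G_3 = 10^(11.6/10) = 14.45
Friis cascade:
  F = 1.202 + (5.585 − 1)/85.11 + (3.622 − 1)/23.55 = 1.367
NF = 10 log₁₀(1.367) = 1.36 dB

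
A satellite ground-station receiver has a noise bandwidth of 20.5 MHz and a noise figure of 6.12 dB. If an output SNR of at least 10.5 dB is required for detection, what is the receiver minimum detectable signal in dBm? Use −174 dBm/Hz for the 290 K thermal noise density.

Sensitivity = −174 + 10 log₁₀(B) + NF + SNR_min
= −174 + 73.12 + 6.12 + 10.5
= −84.26 dBm → −84.3 dBm

−84.3 dBm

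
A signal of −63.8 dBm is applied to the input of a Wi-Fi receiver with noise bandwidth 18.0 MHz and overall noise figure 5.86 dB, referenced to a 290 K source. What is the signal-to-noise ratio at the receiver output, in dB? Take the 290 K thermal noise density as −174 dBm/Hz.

Noise floor: N = −174 + 10 log₁₀(B) + NF
10 log₁₀(1.80×10⁷) = 72.55 dB
N = −174 + 72.55 + 5.86 = −95.59 dBm
SNR = P_sig − N = −63.8 − (−95.59) = 31.79 dB → 31.8 dB

31.8 dB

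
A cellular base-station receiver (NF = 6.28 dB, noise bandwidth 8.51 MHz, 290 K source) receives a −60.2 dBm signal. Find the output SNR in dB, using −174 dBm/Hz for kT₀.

Noise floor: N = −174 + 10 log₁₀(B) + NF
10 log₁₀(8.51×10⁶) = 69.3 dB
N = −174 + 69.3 + 6.28 = −98.42 dBm
SNR = P_sig − N = −60.2 − (−98.42) = 38.22 dB → 38.2 dB

38.2 dB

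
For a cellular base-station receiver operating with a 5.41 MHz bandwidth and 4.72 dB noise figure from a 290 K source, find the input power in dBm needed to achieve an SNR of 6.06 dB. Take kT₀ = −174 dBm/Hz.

−95.9 dBm

Sensitivity = −174 + 10 log₁₀(B) + NF + SNR_min
= −174 + 67.33 + 4.72 + 6.06
= −95.89 dBm → −95.9 dBm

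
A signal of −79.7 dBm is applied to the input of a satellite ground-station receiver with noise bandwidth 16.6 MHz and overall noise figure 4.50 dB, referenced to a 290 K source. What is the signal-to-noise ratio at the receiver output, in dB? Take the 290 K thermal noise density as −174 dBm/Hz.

17.6 dB

Noise floor: N = −174 + 10 log₁₀(B) + NF
10 log₁₀(1.66×10⁷) = 72.2 dB
N = −174 + 72.2 + 4.50 = −97.30 dBm
SNR = P_sig − N = −79.7 − (−97.30) = 17.60 dB → 17.6 dB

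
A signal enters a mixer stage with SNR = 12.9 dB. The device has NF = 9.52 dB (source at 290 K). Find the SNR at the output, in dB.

By definition F = SNR_in/SNR_out, so in dB: SNR_out = SNR_in − NF
SNR_out = 12.9 − 9.52 = 3.38 dB

3.38 dB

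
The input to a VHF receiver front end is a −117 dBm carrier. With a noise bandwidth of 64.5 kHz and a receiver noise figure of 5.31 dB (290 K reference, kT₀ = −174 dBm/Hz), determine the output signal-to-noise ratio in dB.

Noise floor: N = −174 + 10 log₁₀(B) + NF
10 log₁₀(6.45×10⁴) = 48.1 dB
N = −174 + 48.1 + 5.31 = −120.59 dBm
SNR = P_sig − N = −117 − (−120.59) = 3.59 dB → 3.6 dB

3.6 dB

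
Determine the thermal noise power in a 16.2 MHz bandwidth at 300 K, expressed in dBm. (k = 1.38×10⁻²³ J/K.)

P_n = kTB = 1.38×10⁻²³ × 300 × 1.62×10⁷ = 6.71×10⁻¹⁴ W
In dBm: 10 log₁₀(6.71×10⁻¹⁴ / 10⁻³) = −101.7 dBm

−101.7 dBm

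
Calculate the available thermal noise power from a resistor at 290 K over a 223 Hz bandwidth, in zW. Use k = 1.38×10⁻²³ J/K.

892 zW

P_n = kTB = 1.38×10⁻²³ × 290 × 2.23×10² = 8.92×10⁻¹⁹ W = 892 zW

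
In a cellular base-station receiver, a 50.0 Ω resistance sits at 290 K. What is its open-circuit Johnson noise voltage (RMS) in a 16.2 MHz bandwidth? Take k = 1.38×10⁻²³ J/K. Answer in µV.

3.60 µV

V_n = √(4kTRB)
4kTRB = 4 × 1.38×10⁻²³ × 290 × 5.00×10¹ × 1.62×10⁷ = 1.30×10⁻¹¹ V²
V_n = √(1.30×10⁻¹¹) = 3.60×10⁻⁶ V = 3.60 µV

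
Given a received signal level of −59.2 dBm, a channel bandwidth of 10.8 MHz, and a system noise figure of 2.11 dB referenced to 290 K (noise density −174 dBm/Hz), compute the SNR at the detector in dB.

42.4 dB

Noise floor: N = −174 + 10 log₁₀(B) + NF
10 log₁₀(1.08×10⁷) = 70.33 dB
N = −174 + 70.33 + 2.11 = −101.56 dBm
SNR = P_sig − N = −59.2 − (−101.56) = 42.36 dB → 42.4 dB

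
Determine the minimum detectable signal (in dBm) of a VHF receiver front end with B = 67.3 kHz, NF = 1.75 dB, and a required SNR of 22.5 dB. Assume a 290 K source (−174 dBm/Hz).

Sensitivity = −174 + 10 log₁₀(B) + NF + SNR_min
= −174 + 48.28 + 1.75 + 22.5
= −101.47 dBm → −101.5 dBm

−101.5 dBm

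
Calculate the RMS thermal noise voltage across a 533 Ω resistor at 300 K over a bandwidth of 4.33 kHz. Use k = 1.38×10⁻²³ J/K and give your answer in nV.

195 nV

V_n = √(4kTRB)
4kTRB = 4 × 1.38×10⁻²³ × 300 × 5.33×10² × 4.33×10³ = 3.82×10⁻¹⁴ V²
V_n = √(3.82×10⁻¹⁴) = 1.95×10⁻⁷ V = 195 nV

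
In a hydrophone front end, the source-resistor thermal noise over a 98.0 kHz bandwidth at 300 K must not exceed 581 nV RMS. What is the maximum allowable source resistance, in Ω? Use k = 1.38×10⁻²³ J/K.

Johnson–Nyquist: V_n = √(4kTRB) ⇒ R = V_n² / (4kTB)
4kTB = 4 × 1.38×10⁻²³ × 300 × 9.80×10⁴ = 1.62×10⁻¹⁵
R = (5.81×10⁻⁷)² / 1.62×10⁻¹⁵ = 2.08×10² Ω = 208 Ω

208 Ω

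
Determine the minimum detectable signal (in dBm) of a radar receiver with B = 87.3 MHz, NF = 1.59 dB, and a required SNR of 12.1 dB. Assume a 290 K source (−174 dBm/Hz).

−80.9 dBm

Sensitivity = −174 + 10 log₁₀(B) + NF + SNR_min
= −174 + 79.41 + 1.59 + 12.1
= −80.90 dBm → −80.9 dBm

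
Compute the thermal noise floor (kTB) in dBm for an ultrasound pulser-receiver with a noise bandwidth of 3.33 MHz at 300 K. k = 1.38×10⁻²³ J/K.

P_n = kTB = 1.38×10⁻²³ × 300 × 3.33×10⁶ = 1.38×10⁻¹⁴ W
In dBm: 10 log₁₀(1.38×10⁻¹⁴ / 10⁻³) = −108.6 dBm

−108.6 dBm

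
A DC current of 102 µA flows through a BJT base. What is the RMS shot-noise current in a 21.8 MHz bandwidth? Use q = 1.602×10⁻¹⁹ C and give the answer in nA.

26.7 nA

I_n = √(2qI·B)
2qI·B = 2 × 1.602×10⁻¹⁹ × 1.02×10⁻⁴ × 2.18×10⁷ = 7.12×10⁻¹⁶ A²
I_n = √(7.12×10⁻¹⁶) = 2.67×10⁻⁸ A = 26.7 nA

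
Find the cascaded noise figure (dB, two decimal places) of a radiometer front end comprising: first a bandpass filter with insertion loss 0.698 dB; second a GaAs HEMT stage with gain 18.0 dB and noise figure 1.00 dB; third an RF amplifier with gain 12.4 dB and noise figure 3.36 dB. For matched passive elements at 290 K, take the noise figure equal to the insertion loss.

Convert to linear (a loss of L dB is a gain of −L dB): F_i = 10^(NF_i/10), G_i = 10^(G_i,dB/10)
  Stage 1: F_1 = 10^(0.698/10) = 1.174, G_1 = 10^(−0.698/10) = 0.8515
  Stage 2: F_2 = 10^(1.00/10) = 1.259, G_2 = 10^(18.0/10) = 63.10
  Stage 3: F_3 = 10^(3.36/10) = 2.168, G_3 = 10^(12.4/10) = 17.38
Friis cascade:
  F = 1.174 + (1.259 − 1)/0.8515 + (2.168 − 1)/53.73 = 1.500
NF = 10 log₁₀(1.500) = 1.76 dB

1.76 dB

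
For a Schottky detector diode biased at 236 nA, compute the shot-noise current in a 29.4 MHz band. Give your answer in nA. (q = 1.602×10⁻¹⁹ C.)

I_n = √(2qI·B)
2qI·B = 2 × 1.602×10⁻¹⁹ × 2.36×10⁻⁷ × 2.94×10⁷ = 2.22×10⁻¹⁸ A²
I_n = √(2.22×10⁻¹⁸) = 1.49×10⁻⁹ A = 1.49 nA

1.49 nA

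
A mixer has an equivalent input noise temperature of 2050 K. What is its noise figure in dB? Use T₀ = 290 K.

9.07 dB

F = 1 + T_e/T₀ = 1 + 2050/290 = 8.06897
NF = 10 log₁₀(8.06897) = 9.07 dB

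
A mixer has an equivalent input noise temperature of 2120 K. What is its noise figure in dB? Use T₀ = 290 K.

F = 1 + T_e/T₀ = 1 + 2120/290 = 8.31034
NF = 10 log₁₀(8.31034) = 9.20 dB

9.20 dB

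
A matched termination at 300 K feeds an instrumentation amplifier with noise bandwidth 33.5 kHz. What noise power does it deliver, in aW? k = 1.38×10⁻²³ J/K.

P_n = kTB = 1.38×10⁻²³ × 300 × 3.35×10⁴ = 1.39×10⁻¹⁶ W = 139 aW

139 aW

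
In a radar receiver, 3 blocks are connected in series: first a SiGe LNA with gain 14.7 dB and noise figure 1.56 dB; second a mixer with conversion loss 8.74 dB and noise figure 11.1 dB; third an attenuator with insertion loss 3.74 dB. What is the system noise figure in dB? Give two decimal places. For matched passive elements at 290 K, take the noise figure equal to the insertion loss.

3.39 dB

Convert to linear (a loss of L dB is a gain of −L dB): F_i = 10^(NF_i/10), G_i = 10^(G_i,dB/10)
  Stage 1: F_1 = 10^(1.56/10) = 1.432, G_1 = 10^(14.7/10) = 29.51
  Stage 2: F_2 = 10^(11.1/10) = 12.88, G_2 = 10^(−8.74/10) = 0.1337
  Stage 3: F_3 = 10^(3.74/10) = 2.366, G_3 = 10^(−3.74/10) = 0.4227
Friis cascade:
  F = 1.432 + (12.88 − 1)/29.51 + (2.366 − 1)/3.945 = 2.181
NF = 10 log₁₀(2.181) = 3.39 dB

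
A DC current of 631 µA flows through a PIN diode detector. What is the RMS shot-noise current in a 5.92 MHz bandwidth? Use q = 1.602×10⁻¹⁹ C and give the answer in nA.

I_n = √(2qI·B)
2qI·B = 2 × 1.602×10⁻¹⁹ × 6.31×10⁻⁴ × 5.92×10⁶ = 1.20×10⁻¹⁵ A²
I_n = √(1.20×10⁻¹⁵) = 3.46×10⁻⁸ A = 34.6 nA

34.6 nA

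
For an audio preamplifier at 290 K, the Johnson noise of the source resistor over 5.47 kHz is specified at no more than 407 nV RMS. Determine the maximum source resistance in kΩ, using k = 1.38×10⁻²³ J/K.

1.89 kΩ

Johnson–Nyquist: V_n = √(4kTRB) ⇒ R = V_n² / (4kTB)
4kTB = 4 × 1.38×10⁻²³ × 290 × 5.47×10³ = 8.76×10⁻¹⁷
R = (4.07×10⁻⁷)² / 8.76×10⁻¹⁷ = 1.89×10³ Ω = 1.89 kΩ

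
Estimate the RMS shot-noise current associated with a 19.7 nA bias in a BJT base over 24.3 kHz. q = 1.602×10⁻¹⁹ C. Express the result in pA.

I_n = √(2qI·B)
2qI·B = 2 × 1.602×10⁻¹⁹ × 1.97×10⁻⁸ × 2.43×10⁴ = 1.53×10⁻²² A²
I_n = √(1.53×10⁻²²) = 1.24×10⁻¹¹ A = 12.4 pA

12.4 pA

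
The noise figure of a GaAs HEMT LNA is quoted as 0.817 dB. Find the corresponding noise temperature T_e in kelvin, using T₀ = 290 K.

60.0 K

F = 10^(0.817/10) = 1.20698
T_e = (F − 1)·T₀ = (1.20698 − 1) × 290 = 60.0 K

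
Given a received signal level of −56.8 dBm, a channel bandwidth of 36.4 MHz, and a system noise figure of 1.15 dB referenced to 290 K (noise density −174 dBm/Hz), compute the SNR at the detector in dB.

40.4 dB

Noise floor: N = −174 + 10 log₁₀(B) + NF
10 log₁₀(3.64×10⁷) = 75.61 dB
N = −174 + 75.61 + 1.15 = −97.24 dBm
SNR = P_sig − N = −56.8 − (−97.24) = 40.44 dB → 40.4 dB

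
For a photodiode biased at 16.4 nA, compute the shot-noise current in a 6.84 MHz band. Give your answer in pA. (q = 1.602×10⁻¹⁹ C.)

190 pA

I_n = √(2qI·B)
2qI·B = 2 × 1.602×10⁻¹⁹ × 1.64×10⁻⁸ × 6.84×10⁶ = 3.59×10⁻²⁰ A²
I_n = √(3.59×10⁻²⁰) = 1.90×10⁻¹⁰ A = 190 pA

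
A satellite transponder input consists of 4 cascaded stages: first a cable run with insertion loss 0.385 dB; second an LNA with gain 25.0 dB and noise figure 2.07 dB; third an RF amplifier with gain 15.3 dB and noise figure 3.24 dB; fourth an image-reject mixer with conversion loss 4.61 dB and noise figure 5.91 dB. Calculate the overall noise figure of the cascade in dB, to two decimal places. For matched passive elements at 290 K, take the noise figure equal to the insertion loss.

Convert to linear (a loss of L dB is a gain of −L dB): F_i = 10^(NF_i/10), G_i = 10^(G_i,dB/10)
  Stage 1: F_1 = 10^(0.385/10) = 1.093, G_1 = 10^(−0.385/10) = 0.9152
  Stage 2: F_2 = 10^(2.07/10) = 1.611, G_2 = 10^(25.0/10) = 316.2
  Stage 3: F_3 = 10^(3.24/10) = 2.109, G_3 = 10^(15.3/10) = 33.88
  Stage 4: F_4 = 10^(5.91/10) = 3.899, G_4 = 10^(−4.61/10) = 0.3459
Friis cascade:
  F = 1.093 + (1.611 − 1)/0.9152 + (2.109 − 1)/289.4 + (3.899 − 1)/9806 = 1.764
NF = 10 log₁₀(1.764) = 2.47 dB

2.47 dB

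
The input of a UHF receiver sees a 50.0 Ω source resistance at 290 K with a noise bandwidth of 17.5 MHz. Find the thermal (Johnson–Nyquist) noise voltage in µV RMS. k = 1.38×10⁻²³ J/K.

3.74 µV

V_n = √(4kTRB)
4kTRB = 4 × 1.38×10⁻²³ × 290 × 5.00×10¹ × 1.75×10⁷ = 1.40×10⁻¹¹ V²
V_n = √(1.40×10⁻¹¹) = 3.74×10⁻⁶ V = 3.74 µV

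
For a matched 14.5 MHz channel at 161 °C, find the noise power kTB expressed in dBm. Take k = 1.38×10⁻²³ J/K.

−100.6 dBm

T = 161 °C + 273.15 = 434.15 K
P_n = kTB = 1.38×10⁻²³ × 434.15 × 1.45×10⁷ = 8.69×10⁻¹⁴ W
In dBm: 10 log₁₀(8.69×10⁻¹⁴ / 10⁻³) = −100.6 dBm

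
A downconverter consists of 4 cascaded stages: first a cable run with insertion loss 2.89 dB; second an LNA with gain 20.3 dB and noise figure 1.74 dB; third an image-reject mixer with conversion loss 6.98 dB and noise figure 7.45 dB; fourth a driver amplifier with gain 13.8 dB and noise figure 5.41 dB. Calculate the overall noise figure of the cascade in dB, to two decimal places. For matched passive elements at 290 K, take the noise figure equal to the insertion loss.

5.07 dB

Convert to linear (a loss of L dB is a gain of −L dB): F_i = 10^(NF_i/10), G_i = 10^(G_i,dB/10)
  Stage 1: F_1 = 10^(2.89/10) = 1.945, G_1 = 10^(−2.89/10) = 0.5140
  Stage 2: F_2 = 10^(1.74/10) = 1.493, G_2 = 10^(20.3/10) = 107.2
  Stage 3: F_3 = 10^(7.45/10) = 5.559, G_3 = 10^(−6.98/10) = 0.2004
  Stage 4: F_4 = 10^(5.41/10) = 3.475, G_4 = 10^(13.8/10) = 23.99
Friis cascade:
  F = 1.945 + (1.493 − 1)/0.5140 + (5.559 − 1)/55.08 + (3.475 − 1)/11.04 = 3.211
NF = 10 log₁₀(3.211) = 5.07 dB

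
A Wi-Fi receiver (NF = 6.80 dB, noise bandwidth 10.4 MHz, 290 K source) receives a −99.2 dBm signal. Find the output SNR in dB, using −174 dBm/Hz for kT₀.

Noise floor: N = −174 + 10 log₁₀(B) + NF
10 log₁₀(1.04×10⁷) = 70.17 dB
N = −174 + 70.17 + 6.80 = −97.03 dBm
SNR = P_sig − N = −99.2 − (−97.03) = −2.17 dB → −2.2 dB

−2.2 dB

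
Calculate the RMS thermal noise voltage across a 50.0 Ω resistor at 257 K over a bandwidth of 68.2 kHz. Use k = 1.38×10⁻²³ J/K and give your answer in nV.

220 nV

V_n = √(4kTRB)
4kTRB = 4 × 1.38×10⁻²³ × 257 × 5.00×10¹ × 6.82×10⁴ = 4.84×10⁻¹⁴ V²
V_n = √(4.84×10⁻¹⁴) = 2.20×10⁻⁷ V = 220 nV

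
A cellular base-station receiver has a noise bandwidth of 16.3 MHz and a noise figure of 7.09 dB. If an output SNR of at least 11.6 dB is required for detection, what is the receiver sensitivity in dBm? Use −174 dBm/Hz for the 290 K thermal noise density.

−83.2 dBm

Sensitivity = −174 + 10 log₁₀(B) + NF + SNR_min
= −174 + 72.12 + 7.09 + 11.6
= −83.19 dBm → −83.2 dBm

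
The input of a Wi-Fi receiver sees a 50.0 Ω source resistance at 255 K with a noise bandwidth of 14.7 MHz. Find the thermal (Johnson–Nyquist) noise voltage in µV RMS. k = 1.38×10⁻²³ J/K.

V_n = √(4kTRB)
4kTRB = 4 × 1.38×10⁻²³ × 255 × 5.00×10¹ × 1.47×10⁷ = 1.03×10⁻¹¹ V²
V_n = √(1.03×10⁻¹¹) = 3.22×10⁻⁶ V = 3.22 µV

3.22 µV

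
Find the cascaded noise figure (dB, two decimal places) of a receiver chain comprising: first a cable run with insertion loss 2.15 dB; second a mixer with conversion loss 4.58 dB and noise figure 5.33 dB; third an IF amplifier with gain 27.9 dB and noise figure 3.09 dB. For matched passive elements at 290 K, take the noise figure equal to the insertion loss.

Convert to linear (a loss of L dB is a gain of −L dB): F_i = 10^(NF_i/10), G_i = 10^(G_i,dB/10)
  Stage 1: F_1 = 10^(2.15/10) = 1.641, G_1 = 10^(−2.15/10) = 0.6095
  Stage 2: F_2 = 10^(5.33/10) = 3.412, G_2 = 10^(−4.58/10) = 0.3483
  Stage 3: F_3 = 10^(3.09/10) = 2.037, G_3 = 10^(27.9/10) = 616.6
Friis cascade:
  F = 1.641 + (3.412 − 1)/0.6095 + (2.037 − 1)/0.2123 = 10.48
NF = 10 log₁₀(10.48) = 10.20 dB

10.20 dB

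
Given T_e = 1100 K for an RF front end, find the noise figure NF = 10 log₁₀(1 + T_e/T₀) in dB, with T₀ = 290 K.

6.81 dB

F = 1 + T_e/T₀ = 1 + 1100/290 = 4.7931
NF = 10 log₁₀(4.7931) = 6.81 dB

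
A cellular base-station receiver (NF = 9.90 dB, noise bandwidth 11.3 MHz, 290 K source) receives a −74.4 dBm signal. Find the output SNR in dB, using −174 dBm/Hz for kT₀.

Noise floor: N = −174 + 10 log₁₀(B) + NF
10 log₁₀(1.13×10⁷) = 70.53 dB
N = −174 + 70.53 + 9.90 = −93.57 dBm
SNR = P_sig − N = −74.4 − (−93.57) = 19.17 dB → 19.2 dB

19.2 dB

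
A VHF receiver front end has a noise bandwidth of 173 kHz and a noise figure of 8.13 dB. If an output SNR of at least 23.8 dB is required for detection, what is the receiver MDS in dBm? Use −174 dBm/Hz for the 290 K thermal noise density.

−89.7 dBm

Sensitivity = −174 + 10 log₁₀(B) + NF + SNR_min
= −174 + 52.38 + 8.13 + 23.8
= −89.69 dBm → −89.7 dBm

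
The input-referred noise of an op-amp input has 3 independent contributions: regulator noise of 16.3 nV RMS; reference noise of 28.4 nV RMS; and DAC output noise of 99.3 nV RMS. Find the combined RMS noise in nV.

Uncorrelated sources add in power (mean-square): V_tot = √(ΣV_i²)
V_tot = √[(1.63×10⁻⁸)² + (2.84×10⁻⁸)² + (9.93×10⁻⁸)²] = 1.05×10⁻⁷ V = 105 nV

105 nV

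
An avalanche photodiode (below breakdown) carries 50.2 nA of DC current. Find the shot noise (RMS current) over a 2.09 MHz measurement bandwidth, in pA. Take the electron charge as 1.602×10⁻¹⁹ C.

183 pA

I_n = √(2qI·B)
2qI·B = 2 × 1.602×10⁻¹⁹ × 5.02×10⁻⁸ × 2.09×10⁶ = 3.36×10⁻²⁰ A²
I_n = √(3.36×10⁻²⁰) = 1.83×10⁻¹⁰ A = 183 pA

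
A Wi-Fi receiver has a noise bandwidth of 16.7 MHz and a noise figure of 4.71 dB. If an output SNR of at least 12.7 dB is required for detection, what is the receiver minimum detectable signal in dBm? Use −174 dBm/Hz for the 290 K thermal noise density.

Sensitivity = −174 + 10 log₁₀(B) + NF + SNR_min
= −174 + 72.23 + 4.71 + 12.7
= −84.36 dBm → −84.4 dBm

−84.4 dBm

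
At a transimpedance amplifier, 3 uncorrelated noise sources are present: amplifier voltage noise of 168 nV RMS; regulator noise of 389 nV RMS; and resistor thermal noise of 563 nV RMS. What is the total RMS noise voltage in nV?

705 nV

Uncorrelated sources add in power (mean-square): V_tot = √(ΣV_i²)
V_tot = √[(1.68×10⁻⁷)² + (3.89×10⁻⁷)² + (5.63×10⁻⁷)²] = 7.05×10⁻⁷ V = 705 nV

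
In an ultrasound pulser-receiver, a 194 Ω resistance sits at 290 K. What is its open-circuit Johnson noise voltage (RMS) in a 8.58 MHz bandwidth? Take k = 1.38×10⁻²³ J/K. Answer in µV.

5.16 µV

V_n = √(4kTRB)
4kTRB = 4 × 1.38×10⁻²³ × 290 × 1.94×10² × 8.58×10⁶ = 2.66×10⁻¹¹ V²
V_n = √(2.66×10⁻¹¹) = 5.16×10⁻⁶ V = 5.16 µV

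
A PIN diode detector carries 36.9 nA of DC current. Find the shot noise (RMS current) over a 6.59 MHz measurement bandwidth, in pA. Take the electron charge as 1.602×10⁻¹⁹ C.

279 pA

I_n = √(2qI·B)
2qI·B = 2 × 1.602×10⁻¹⁹ × 3.69×10⁻⁸ × 6.59×10⁶ = 7.79×10⁻²⁰ A²
I_n = √(7.79×10⁻²⁰) = 2.79×10⁻¹⁰ A = 279 pA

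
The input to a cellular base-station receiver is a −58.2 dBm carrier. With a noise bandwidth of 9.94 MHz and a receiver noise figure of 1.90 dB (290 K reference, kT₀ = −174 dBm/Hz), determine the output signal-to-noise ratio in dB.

Noise floor: N = −174 + 10 log₁₀(B) + NF
10 log₁₀(9.94×10⁶) = 69.97 dB
N = −174 + 69.97 + 1.90 = −102.13 dBm
SNR = P_sig − N = −58.2 − (−102.13) = 43.93 dB → 43.9 dB

43.9 dB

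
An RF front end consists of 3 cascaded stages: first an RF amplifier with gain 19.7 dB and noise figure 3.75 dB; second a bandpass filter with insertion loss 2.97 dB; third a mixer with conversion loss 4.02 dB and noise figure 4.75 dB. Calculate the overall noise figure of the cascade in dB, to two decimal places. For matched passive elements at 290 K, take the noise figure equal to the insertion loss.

3.85 dB

Convert to linear (a loss of L dB is a gain of −L dB): F_i = 10^(NF_i/10), G_i = 10^(G_i,dB/10)
  Stage 1: F_1 = 10^(3.75/10) = 2.371, G_1 = 10^(19.7/10) = 93.33
  Stage 2: F_2 = 10^(2.97/10) = 1.982, G_2 = 10^(−2.97/10) = 0.5047
  Stage 3: F_3 = 10^(4.75/10) = 2.985, G_3 = 10^(−4.02/10) = 0.3963
Friis cascade:
  F = 2.371 + (1.982 − 1)/93.33 + (2.985 − 1)/47.10 = 2.424
NF = 10 log₁₀(2.424) = 3.85 dB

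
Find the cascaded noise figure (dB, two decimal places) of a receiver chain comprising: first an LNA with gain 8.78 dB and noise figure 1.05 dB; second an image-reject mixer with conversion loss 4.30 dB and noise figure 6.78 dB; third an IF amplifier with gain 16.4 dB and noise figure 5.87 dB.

Convert to linear (a loss of L dB is a gain of −L dB): F_i = 10^(NF_i/10), G_i = 10^(G_i,dB/10)
  Stage 1: F_1 = 10^(1.05/10) = 1.274, G_1 = 10^(8.78/10) = 7.551
  Stage 2: F_2 = 10^(6.78/10) = 4.764, G_2 = 10^(−4.30/10) = 0.3715
  Stage 3: F_3 = 10^(5.87/10) = 3.864, G_3 = 10^(16.4/10) = 43.65
Friis cascade:
  F = 1.274 + (4.764 − 1)/7.551 + (3.864 − 1)/2.805 = 2.793
NF = 10 log₁₀(2.793) = 4.46 dB

4.46 dB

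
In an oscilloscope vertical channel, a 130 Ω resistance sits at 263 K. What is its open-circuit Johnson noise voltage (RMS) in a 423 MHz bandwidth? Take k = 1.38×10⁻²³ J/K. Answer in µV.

V_n = √(4kTRB)
4kTRB = 4 × 1.38×10⁻²³ × 263 × 1.30×10² × 4.23×10⁸ = 7.98×10⁻¹⁰ V²
V_n = √(7.98×10⁻¹⁰) = 2.83×10⁻⁵ V = 28.3 µV

28.3 µV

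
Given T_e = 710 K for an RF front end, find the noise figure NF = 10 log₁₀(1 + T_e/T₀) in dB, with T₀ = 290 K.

F = 1 + T_e/T₀ = 1 + 710/290 = 3.44828
NF = 10 log₁₀(3.44828) = 5.38 dB

5.38 dB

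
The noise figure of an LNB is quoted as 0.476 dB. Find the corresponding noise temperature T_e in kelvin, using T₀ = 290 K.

33.6 K

F = 10^(0.476/10) = 1.11584
T_e = (F − 1)·T₀ = (1.11584 − 1) × 290 = 33.6 K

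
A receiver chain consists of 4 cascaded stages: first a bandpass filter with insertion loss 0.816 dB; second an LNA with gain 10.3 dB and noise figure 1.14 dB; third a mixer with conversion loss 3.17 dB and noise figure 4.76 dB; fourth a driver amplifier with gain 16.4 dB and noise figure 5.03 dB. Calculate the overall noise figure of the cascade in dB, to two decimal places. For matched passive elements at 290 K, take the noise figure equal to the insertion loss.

Convert to linear (a loss of L dB is a gain of −L dB): F_i = 10^(NF_i/10), G_i = 10^(G_i,dB/10)
  Stage 1: F_1 = 10^(0.816/10) = 1.207, G_1 = 10^(−0.816/10) = 0.8287
  Stage 2: F_2 = 10^(1.14/10) = 1.300, G_2 = 10^(10.3/10) = 10.72
  Stage 3: F_3 = 10^(4.76/10) = 2.992, G_3 = 10^(−3.17/10) = 0.4819
  Stage 4: F_4 = 10^(5.03/10) = 3.184, G_4 = 10^(16.4/10) = 43.65
Friis cascade:
  F = 1.207 + (1.300 − 1)/0.8287 + (2.992 − 1)/8.880 + (3.184 − 1)/4.280 = 2.304
NF = 10 log₁₀(2.304) = 3.62 dB

3.62 dB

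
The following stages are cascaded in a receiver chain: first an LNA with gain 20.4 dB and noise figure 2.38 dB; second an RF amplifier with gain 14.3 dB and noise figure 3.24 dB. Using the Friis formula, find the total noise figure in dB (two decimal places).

Convert to linear (a loss of L dB is a gain of −L dB): F_i = 10^(NF_i/10), G_i = 10^(G_i,dB/10)
  Stage 1: F_1 = 10^(2.38/10) = 1.730, G_1 = 10^(20.4/10) = 109.6
  Stage 2: F_2 = 10^(3.24/10) = 2.109, G_2 = 10^(14.3/10) = 26.92
Friis cascade:
  F = 1.730 + (2.109 − 1)/109.6 = 1.740
NF = 10 log₁₀(1.740) = 2.41 dB

2.41 dB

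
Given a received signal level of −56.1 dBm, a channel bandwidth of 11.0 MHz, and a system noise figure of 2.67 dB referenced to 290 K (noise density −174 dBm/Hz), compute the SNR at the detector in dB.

Noise floor: N = −174 + 10 log₁₀(B) + NF
10 log₁₀(1.10×10⁷) = 70.41 dB
N = −174 + 70.41 + 2.67 = −100.92 dBm
SNR = P_sig − N = −56.1 − (−100.92) = 44.82 dB → 44.8 dB

44.8 dB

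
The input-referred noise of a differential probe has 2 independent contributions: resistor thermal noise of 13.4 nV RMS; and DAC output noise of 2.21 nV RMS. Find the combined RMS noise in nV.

Uncorrelated sources add in power (mean-square): V_tot = √(ΣV_i²)
V_tot = √[(1.34×10⁻⁸)² + (2.21×10⁻⁹)²] = 1.36×10⁻⁸ V = 13.6 nV

13.6 nV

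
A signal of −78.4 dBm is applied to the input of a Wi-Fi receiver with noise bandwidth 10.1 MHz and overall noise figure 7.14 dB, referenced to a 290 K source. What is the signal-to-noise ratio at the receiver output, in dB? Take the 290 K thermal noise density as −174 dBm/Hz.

Noise floor: N = −174 + 10 log₁₀(B) + NF
10 log₁₀(1.01×10⁷) = 70.04 dB
N = −174 + 70.04 + 7.14 = −96.82 dBm
SNR = P_sig − N = −78.4 − (−96.82) = 18.42 dB → 18.4 dB

18.4 dB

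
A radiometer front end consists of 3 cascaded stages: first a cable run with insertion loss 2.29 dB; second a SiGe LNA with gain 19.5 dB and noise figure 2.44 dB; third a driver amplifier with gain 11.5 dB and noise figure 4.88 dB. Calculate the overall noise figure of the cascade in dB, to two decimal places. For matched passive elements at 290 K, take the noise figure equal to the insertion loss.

Convert to linear (a loss of L dB is a gain of −L dB): F_i = 10^(NF_i/10), G_i = 10^(G_i,dB/10)
  Stage 1: F_1 = 10^(2.29/10) = 1.694, G_1 = 10^(−2.29/10) = 0.5902
  Stage 2: F_2 = 10^(2.44/10) = 1.754, G_2 = 10^(19.5/10) = 89.13
  Stage 3: F_3 = 10^(4.88/10) = 3.076, G_3 = 10^(11.5/10) = 14.13
Friis cascade:
  F = 1.694 + (1.754 − 1)/0.5902 + (3.076 − 1)/52.60 = 3.011
NF = 10 log₁₀(3.011) = 4.79 dB

4.79 dB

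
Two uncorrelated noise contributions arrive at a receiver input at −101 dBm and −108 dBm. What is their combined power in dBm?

−100.2 dBm

Convert to linear, add, convert back:
P₁ = 7.94×10⁻¹⁴ W, P₂ = 1.58×10⁻¹⁴ W
P_tot = 9.53×10⁻¹⁴ W → 10 log₁₀(P_tot / 10⁻³) = −100.2 dBm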